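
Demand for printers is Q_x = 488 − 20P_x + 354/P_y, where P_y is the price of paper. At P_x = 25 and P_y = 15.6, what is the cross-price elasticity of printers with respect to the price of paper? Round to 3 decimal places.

At P_x = 25 and P_y = 15.6: Q_x = 10.692.
∂Q_x/∂P_y = −354/P_y² = -1.4546.
ε = (∂Q_x/∂P_y)(P_y/Q_x) = -1.4546 × (15.6/10.692) ≈ -2.122.
ε < 0: complements.

-2.122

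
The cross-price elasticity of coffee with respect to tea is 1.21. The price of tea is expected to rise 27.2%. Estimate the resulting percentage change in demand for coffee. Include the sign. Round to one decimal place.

32.9%

%ΔQ ≈ ε × %ΔP of tea = 1.21 × (27.2%) = 32.9%.
Demand for coffee rises by about 32.9%.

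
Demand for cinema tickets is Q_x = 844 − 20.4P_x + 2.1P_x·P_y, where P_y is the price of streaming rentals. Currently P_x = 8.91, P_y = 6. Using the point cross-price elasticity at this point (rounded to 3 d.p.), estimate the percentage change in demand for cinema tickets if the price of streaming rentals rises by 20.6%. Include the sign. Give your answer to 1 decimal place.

3.0%

At P_x = 8.91, P_y = 6: Q_x = 774.502.
∂Q_x/∂P_y = 2.1P_x = 18.7110.
ε = (∂Q_x/∂P_y)(P_y/Q_x) = 18.7110 × 6/774.502 ≈ 0.145.
%ΔQ_x ≈ ε × %ΔP_y = 0.145 × (20.6%) = 3.0%.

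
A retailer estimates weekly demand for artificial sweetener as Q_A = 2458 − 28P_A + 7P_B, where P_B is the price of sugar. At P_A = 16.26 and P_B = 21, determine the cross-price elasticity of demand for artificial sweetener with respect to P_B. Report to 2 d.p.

At P_A = 16.26 and P_B = 21: Q_A = 2149.72.
∂Q_A/∂P_B = 7.
ε = (∂Q_A/∂P_B)(P_B/Q_A) = 7 × (21/2149.72) ≈ 0.07.

0.07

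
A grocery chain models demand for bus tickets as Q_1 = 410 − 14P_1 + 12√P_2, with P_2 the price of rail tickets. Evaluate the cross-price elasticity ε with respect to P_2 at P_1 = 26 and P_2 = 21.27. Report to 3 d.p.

At P_1 = 26 and P_2 = 21.27: Q_1 = 101.343.
∂Q_1/∂P_2 = 12/(2√P_2) = 12/(2√21.27) = 1.3010.
ε = (∂Q_1/∂P_2)(P_2/Q_1) = 1.3010 × (21.27/101.343) ≈ 0.273.

0.273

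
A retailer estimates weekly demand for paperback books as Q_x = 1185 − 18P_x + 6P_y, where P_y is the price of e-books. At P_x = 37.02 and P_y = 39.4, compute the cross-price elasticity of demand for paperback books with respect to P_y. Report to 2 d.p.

At P_x = 37.02 and P_y = 39.4: Q_x = 755.04.
∂Q_x/∂P_y = 6.
ε = (∂Q_x/∂P_y)(P_y/Q_x) = 6 × (39.4/755.04) ≈ 0.31.

0.31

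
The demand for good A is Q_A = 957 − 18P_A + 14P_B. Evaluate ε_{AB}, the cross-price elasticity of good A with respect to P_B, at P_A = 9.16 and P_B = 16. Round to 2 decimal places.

0.22

At P_A = 9.16 and P_B = 16: Q_A = 1016.12.
∂Q_A/∂P_B = 14.
ε = (∂Q_A/∂P_B)(P_B/Q_A) = 14 × (16/1016.12) ≈ 0.22.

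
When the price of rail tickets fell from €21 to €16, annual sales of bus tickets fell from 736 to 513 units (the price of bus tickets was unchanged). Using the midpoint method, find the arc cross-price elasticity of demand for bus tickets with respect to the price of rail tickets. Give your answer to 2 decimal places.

ΔQ_A = 513 − 736 = -223; ΔP_B = 16 − 21 = -5.
Midpoints: Q̄_A = 624.5, P̄_B = 18.50.
ε = (ΔQ_A/Q̄_A)/(ΔP_B/P̄_B) = (-223/624.5)/(-5/18.50) ≈ 1.32.
ε > 0: bus tickets and rail tickets are substitutes.

1.32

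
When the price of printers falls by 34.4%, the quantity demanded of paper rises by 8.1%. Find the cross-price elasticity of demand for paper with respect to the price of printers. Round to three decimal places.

ε = (%ΔQ of paper) / (%ΔP of printers) = (8.1%) / (-34.4%) ≈ -0.235.
Negative cross-price elasticity: complements.

-0.235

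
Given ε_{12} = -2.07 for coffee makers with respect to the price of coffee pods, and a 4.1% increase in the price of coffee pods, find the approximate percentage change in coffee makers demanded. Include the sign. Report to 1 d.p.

%ΔQ ≈ ε × %ΔP of coffee pods = -2.07 × (4.1%) = -8.5%.
Demand for coffee makers falls by about 8.5%.

-8.5%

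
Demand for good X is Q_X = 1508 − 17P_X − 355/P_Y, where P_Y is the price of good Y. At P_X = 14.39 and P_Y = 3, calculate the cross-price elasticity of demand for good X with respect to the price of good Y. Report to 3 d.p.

At P_X = 14.39 and P_Y = 3: Q_X = 1145.037.
∂Q_X/∂P_Y = 355/P_Y² = 39.4444.
ε = (∂Q_X/∂P_Y)(P_Y/Q_X) = 39.4444 × (3/1145.037) ≈ 0.103.
ε > 0: substitutes.

0.103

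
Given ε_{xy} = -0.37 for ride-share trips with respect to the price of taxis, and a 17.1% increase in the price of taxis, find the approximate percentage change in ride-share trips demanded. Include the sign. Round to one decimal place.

%ΔQ ≈ ε × %ΔP of taxis = -0.37 × (17.1%) = -6.3%.
Demand for ride-share trips falls by about 6.3%.

-6.3%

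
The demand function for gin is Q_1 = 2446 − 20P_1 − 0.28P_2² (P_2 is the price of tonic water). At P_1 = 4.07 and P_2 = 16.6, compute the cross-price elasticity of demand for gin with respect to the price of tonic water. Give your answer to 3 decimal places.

-0.067

At P_1 = 4.07 and P_2 = 16.6: Q_1 = 2287.443.
∂Q_1/∂P_2 = -0.56P_2 = -0.56(16.6) = -9.2960.
ε = (∂Q_1/∂P_2)(P_2/Q_1) = -9.2960 × (16.6/2287.443) ≈ -0.067.
ε < 0: complements.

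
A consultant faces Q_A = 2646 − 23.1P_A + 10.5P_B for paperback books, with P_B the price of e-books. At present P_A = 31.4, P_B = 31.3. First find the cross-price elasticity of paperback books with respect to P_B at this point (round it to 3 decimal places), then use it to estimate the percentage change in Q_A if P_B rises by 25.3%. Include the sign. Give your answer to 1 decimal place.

At P_A = 31.4, P_B = 31.3: Q_A = 2249.31.
∂Q_A/∂P_B = 10.5.
ε = (∂Q_A/∂P_B)(P_B/Q_A) = 10.5000 × 31.3/2249.31 ≈ 0.146.
%ΔQ_A ≈ ε × %ΔP_B = 0.146 × (25.3%) = 3.7%.

3.7%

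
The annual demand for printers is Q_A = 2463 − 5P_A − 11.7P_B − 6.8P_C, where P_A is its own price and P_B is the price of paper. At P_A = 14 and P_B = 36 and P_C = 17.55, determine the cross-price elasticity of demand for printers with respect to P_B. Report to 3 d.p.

At P_A = 14 and P_B = 36 and P_C = 17.55: Q_A = 1852.46.
∂Q_A/∂P_B = -11.7.
ε = (∂Q_A/∂P_B)(P_B/Q_A) = -11.7 × (36/1852.46) ≈ -0.227.
Since ε < 0, printers and paper are complements.

-0.227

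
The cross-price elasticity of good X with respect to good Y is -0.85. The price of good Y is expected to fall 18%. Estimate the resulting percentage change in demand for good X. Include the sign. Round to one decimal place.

15.3%

%ΔQ ≈ ε × %ΔP of good Y = -0.85 × (-18%) = 15.3%.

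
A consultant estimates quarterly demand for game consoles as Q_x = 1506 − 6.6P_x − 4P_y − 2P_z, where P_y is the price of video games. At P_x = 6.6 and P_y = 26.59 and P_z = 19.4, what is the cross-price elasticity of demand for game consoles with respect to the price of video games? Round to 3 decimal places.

-0.081

At P_x = 6.6 and P_y = 26.59 and P_z = 19.4: Q_x = 1317.28.
∂Q_x/∂P_y = -4.
ε = (∂Q_x/∂P_y)(P_y/Q_x) = -4 × (26.59/1317.28) ≈ -0.081.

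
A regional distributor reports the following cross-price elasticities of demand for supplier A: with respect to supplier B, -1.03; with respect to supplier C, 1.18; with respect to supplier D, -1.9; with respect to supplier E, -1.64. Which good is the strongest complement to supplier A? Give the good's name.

Complements have ε < 0. The most negative value is -1.9 (supplier D).

supplier D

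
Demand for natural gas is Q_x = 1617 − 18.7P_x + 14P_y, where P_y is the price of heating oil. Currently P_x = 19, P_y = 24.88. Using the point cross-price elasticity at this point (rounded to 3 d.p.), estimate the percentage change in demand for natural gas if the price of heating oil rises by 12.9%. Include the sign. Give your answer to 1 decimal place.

2.8%

At P_x = 19, P_y = 24.88: Q_x = 1610.02.
∂Q_x/∂P_y = 14.
ε = (∂Q_x/∂P_y)(P_y/Q_x) = 14.0000 × 24.88/1610.02 ≈ 0.216.
%ΔQ_x ≈ ε × %ΔP_y = 0.216 × (12.9%) = 2.8%.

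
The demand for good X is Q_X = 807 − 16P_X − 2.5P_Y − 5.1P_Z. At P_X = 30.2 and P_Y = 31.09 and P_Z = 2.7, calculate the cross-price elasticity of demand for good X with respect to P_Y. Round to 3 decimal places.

-0.335

At P_X = 30.2 and P_Y = 31.09 and P_Z = 2.7: Q_X = 232.305.
∂Q_X/∂P_Y = -2.5.
ε = (∂Q_X/∂P_Y)(P_Y/Q_X) = -2.5 × (31.09/232.305) ≈ -0.335.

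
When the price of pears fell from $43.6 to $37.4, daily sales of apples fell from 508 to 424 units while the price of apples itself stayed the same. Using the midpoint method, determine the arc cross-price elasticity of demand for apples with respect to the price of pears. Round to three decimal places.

1.177

ΔQ_A = 424 − 508 = -84; ΔP_B = 37.4 − 43.6 = -6.2.
Midpoints: Q̄_A = 466.0, P̄_B = 40.50.
ε = (ΔQ_A/Q̄_A)/(ΔP_B/P̄_B) = (-84/466.0)/(-6.2/40.50) ≈ 1.177.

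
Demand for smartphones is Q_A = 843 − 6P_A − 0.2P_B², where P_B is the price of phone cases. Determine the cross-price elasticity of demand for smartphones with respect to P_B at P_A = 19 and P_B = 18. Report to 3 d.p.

At P_A = 19 and P_B = 18: Q_A = 664.2.
∂Q_A/∂P_B = -0.4P_B = -0.4(18) = -7.2000.
ε = (∂Q_A/∂P_B)(P_B/Q_A) = -7.2000 × (18/664.2) ≈ -0.195.

-0.195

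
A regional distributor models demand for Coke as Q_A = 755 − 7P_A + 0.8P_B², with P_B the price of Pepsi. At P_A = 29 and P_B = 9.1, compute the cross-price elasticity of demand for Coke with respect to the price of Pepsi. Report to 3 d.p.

0.214

At P_A = 29 and P_B = 9.1: Q_A = 618.248.
∂Q_A/∂P_B = 1.6P_B = 1.6(9.1) = 14.5600.
ε = (∂Q_A/∂P_B)(P_B/Q_A) = 14.5600 × (9.1/618.248) ≈ 0.214.
ε > 0: substitutes.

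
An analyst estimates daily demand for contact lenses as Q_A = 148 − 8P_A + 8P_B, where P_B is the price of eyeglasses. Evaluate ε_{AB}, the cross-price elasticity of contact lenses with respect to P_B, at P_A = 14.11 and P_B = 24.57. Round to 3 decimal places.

At P_A = 14.11 and P_B = 24.57: Q_A = 231.68.
∂Q_A/∂P_B = 8.
ε = (∂Q_A/∂P_B)(P_B/Q_A) = 8 × (24.57/231.68) ≈ 0.848.

0.848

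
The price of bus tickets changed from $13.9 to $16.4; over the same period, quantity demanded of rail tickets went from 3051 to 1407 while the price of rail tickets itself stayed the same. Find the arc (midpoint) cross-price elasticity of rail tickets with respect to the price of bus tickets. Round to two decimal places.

ΔQ_A = 1407 − 3051 = -1644; ΔP_B = 16.4 − 13.9 = 2.5.
Midpoints: Q̄_A = 2229.0, P̄_B = 15.15.
ε = (ΔQ_A/Q̄_A)/(ΔP_B/P̄_B) = (-1644/2229.0)/(2.5/15.15) ≈ -4.47.

-4.47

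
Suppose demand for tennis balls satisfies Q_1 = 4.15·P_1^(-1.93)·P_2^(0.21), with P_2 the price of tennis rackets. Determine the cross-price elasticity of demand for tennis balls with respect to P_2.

0.21

In a log-linear (constant-elasticity) demand function, the coefficient on the exponent of P_2 is the cross-price elasticity.
ε = 0.21. Positive, so tennis balls and tennis rackets are substitutes.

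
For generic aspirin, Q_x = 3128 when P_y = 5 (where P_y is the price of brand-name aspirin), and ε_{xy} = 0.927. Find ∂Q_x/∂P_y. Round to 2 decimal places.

579.93

ε = (∂Q_x/∂P_y)·(P_y/Q_x) ⇒ ∂Q_x/∂P_y = ε·Q_x/P_y = 0.927 × 3128/5 ≈ 579.93.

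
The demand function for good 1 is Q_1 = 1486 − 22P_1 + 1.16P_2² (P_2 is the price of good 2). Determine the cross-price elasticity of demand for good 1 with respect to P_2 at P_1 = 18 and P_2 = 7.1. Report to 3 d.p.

0.102

At P_1 = 18 and P_2 = 7.1: Q_1 = 1148.476.
∂Q_1/∂P_2 = 2.32P_2 = 2.32(7.1) = 16.4720.
ε = (∂Q_1/∂P_2)(P_2/Q_1) = 16.4720 × (7.1/1148.476) ≈ 0.102.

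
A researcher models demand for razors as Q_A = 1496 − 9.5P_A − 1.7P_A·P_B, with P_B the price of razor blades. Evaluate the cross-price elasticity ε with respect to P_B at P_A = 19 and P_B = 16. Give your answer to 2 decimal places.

-0.65

At P_A = 19 and P_B = 16: Q_A = 798.7.
∂Q_A/∂P_B = -1.7P_A = -1.7(19) = -32.3000.
ε = (∂Q_A/∂P_B)(P_B/Q_A) = -32.3000 × (16/798.7) ≈ -0.65.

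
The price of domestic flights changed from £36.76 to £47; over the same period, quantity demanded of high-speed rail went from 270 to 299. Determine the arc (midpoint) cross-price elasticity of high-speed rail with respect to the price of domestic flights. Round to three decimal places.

ΔQ_A = 299 − 270 = 29; ΔP_B = 47 − 36.76 = 10.24.
Midpoints: Q̄_A = 284.5, P̄_B = 41.88.
ε = (ΔQ_A/Q̄_A)/(ΔP_B/P̄_B) = (29/284.5)/(10.24/41.88) ≈ 0.417.

0.417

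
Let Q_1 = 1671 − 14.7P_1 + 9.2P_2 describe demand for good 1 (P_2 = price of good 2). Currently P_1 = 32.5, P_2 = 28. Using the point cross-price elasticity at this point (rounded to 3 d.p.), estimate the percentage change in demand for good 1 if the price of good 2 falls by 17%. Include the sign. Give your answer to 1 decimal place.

At P_1 = 32.5, P_2 = 28: Q_1 = 1450.85.
∂Q_1/∂P_2 = 9.2.
ε = (∂Q_1/∂P_2)(P_2/Q_1) = 9.2000 × 28/1450.85 ≈ 0.178.
%ΔQ_1 ≈ ε × %ΔP_2 = 0.178 × (-17%) = -3.0%.

-3.0%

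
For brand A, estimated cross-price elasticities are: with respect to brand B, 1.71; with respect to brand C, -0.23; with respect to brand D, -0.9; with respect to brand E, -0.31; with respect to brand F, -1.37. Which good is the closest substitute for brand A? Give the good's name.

brand B

Substitutes have ε > 0. Among the positive values, 1.71 (brand B) is largest.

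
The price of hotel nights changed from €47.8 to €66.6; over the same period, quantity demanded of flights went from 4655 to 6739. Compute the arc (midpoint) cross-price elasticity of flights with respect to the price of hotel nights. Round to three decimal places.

ΔQ_A = 6739 − 4655 = 2084; ΔP_B = 66.6 − 47.8 = 18.8.
Midpoints: Q̄_A = 5697.0, P̄_B = 57.20.
ε = (ΔQ_A/Q̄_A)/(ΔP_B/P̄_B) = (2084/5697.0)/(18.8/57.20) ≈ 1.113.
ε > 0: flights and hotel nights are substitutes.

1.113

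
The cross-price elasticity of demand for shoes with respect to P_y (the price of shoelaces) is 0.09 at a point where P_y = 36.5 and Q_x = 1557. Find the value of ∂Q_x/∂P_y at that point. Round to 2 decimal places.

ε = (∂Q_x/∂P_y)·(P_y/Q_x) ⇒ ∂Q_x/∂P_y = ε·Q_x/P_y = 0.09 × 1557/36.5 ≈ 3.84.

3.84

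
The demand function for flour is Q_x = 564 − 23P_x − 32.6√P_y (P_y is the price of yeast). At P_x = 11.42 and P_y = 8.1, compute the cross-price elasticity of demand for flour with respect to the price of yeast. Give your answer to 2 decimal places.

-0.22

At P_x = 11.42 and P_y = 8.1: Q_x = 208.559.
∂Q_x/∂P_y = -32.6/(2√P_y) = -32.6/(2√8.1) = -5.7272.
ε = (∂Q_x/∂P_y)(P_y/Q_x) = -5.7272 × (8.1/208.559) ≈ -0.22.
ε < 0: complements.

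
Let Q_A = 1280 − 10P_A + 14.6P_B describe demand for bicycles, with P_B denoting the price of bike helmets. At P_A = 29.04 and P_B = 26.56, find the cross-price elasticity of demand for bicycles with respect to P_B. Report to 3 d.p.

0.282

At P_A = 29.04 and P_B = 26.56: Q_A = 1377.376.
∂Q_A/∂P_B = 14.6.
ε = (∂Q_A/∂P_B)(P_B/Q_A) = 14.6 × (26.56/1377.376) ≈ 0.282.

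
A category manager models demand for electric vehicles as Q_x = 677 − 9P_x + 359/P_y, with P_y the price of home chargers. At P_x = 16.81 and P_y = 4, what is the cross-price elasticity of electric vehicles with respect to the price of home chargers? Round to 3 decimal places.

-0.146

At P_x = 16.81 and P_y = 4: Q_x = 615.46.
∂Q_x/∂P_y = −359/P_y² = -22.4375.
ε = (∂Q_x/∂P_y)(P_y/Q_x) = -22.4375 × (4/615.46) ≈ -0.146.
ε < 0: complements.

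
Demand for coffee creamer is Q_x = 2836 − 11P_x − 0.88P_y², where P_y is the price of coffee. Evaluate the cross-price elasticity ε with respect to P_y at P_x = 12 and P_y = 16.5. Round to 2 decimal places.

At P_x = 12 and P_y = 16.5: Q_x = 2464.42.
∂Q_x/∂P_y = -1.76P_y = -1.76(16.5) = -29.0400.
ε = (∂Q_x/∂P_y)(P_y/Q_x) = -29.0400 × (16.5/2464.42) ≈ -0.19.

-0.19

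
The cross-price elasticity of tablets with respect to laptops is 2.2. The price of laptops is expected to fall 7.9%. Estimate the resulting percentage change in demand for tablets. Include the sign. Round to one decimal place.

-17.4%

%ΔQ ≈ ε × %ΔP of laptops = 2.2 × (-7.9%) = -17.4%.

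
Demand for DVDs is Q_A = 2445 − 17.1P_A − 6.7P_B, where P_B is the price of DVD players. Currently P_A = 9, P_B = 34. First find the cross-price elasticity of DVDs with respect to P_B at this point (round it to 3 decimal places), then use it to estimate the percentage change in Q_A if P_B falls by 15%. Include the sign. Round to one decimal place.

At P_A = 9, P_B = 34: Q_A = 2063.3.
∂Q_A/∂P_B = -6.7.
ε = (∂Q_A/∂P_B)(P_B/Q_A) = -6.7000 × 34/2063.3 ≈ -0.110.
%ΔQ_A ≈ ε × %ΔP_B = -0.110 × (-15%) = 1.7%.

1.7%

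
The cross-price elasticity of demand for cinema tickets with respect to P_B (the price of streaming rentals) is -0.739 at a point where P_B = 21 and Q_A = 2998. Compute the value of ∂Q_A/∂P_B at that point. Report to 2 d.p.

ε = (∂Q_A/∂P_B)·(P_B/Q_A) ⇒ ∂Q_A/∂P_B = ε·Q_A/P_B = -0.739 × 2998/21 ≈ -105.50.

-105.50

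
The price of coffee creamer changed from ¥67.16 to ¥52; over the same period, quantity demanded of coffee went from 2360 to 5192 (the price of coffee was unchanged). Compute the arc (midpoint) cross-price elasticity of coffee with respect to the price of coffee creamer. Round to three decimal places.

ΔQ_A = 5192 − 2360 = 2832; ΔP_B = 52 − 67.16 = -15.16.
Midpoints: Q̄_A = 3776.0, P̄_B = 59.58.
ε = (ΔQ_A/Q̄_A)/(ΔP_B/P̄_B) = (2832/3776.0)/(-15.16/59.58) ≈ -2.948.

-2.948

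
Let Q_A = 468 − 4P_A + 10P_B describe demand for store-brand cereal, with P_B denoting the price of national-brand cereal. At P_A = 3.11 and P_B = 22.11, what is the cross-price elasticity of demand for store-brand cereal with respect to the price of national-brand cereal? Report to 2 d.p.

At P_A = 3.11 and P_B = 22.11: Q_A = 676.66.
∂Q_A/∂P_B = 10.
ε = (∂Q_A/∂P_B)(P_B/Q_A) = 10 × (22.11/676.66) ≈ 0.33.

0.33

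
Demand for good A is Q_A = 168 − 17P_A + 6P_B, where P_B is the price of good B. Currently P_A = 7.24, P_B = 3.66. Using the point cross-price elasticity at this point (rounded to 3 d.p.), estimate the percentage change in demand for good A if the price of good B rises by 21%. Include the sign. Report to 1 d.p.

At P_A = 7.24, P_B = 3.66: Q_A = 66.88.
∂Q_A/∂P_B = 6.
ε = (∂Q_A/∂P_B)(P_B/Q_A) = 6.0000 × 3.66/66.88 ≈ 0.328.
%ΔQ_A ≈ ε × %ΔP_B = 0.328 × (21%) = 6.9%.

6.9%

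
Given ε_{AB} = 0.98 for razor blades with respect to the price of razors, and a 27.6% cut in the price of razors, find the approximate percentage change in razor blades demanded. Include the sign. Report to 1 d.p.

-27.0%

%ΔQ ≈ ε × %ΔP of razors = 0.98 × (-27.6%) = -27.0%.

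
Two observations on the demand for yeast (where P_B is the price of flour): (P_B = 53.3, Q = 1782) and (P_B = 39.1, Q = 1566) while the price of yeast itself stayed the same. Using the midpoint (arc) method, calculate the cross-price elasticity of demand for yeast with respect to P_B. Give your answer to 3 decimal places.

ΔQ_A = 1566 − 1782 = -216; ΔP_B = 39.1 − 53.3 = -14.2.
Midpoints: Q̄_A = 1674.0, P̄_B = 46.20.
ε = (ΔQ_A/Q̄_A)/(ΔP_B/P̄_B) = (-216/1674.0)/(-14.2/46.20) ≈ 0.420.
ε > 0: yeast and flour are substitutes.

0.420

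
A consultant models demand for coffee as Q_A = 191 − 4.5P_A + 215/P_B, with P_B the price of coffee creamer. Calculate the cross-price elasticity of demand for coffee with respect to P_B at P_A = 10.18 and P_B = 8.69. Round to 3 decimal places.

At P_A = 10.18 and P_B = 8.69: Q_A = 169.931.
∂Q_A/∂P_B = −215/P_B² = -2.8471.
ε = (∂Q_A/∂P_B)(P_B/Q_A) = -2.8471 × (8.69/169.931) ≈ -0.146.

-0.146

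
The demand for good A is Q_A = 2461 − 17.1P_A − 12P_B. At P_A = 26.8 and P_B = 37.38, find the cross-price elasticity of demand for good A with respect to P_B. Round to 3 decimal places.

At P_A = 26.8 and P_B = 37.38: Q_A = 1554.16.
∂Q_A/∂P_B = -12.
ε = (∂Q_A/∂P_B)(P_B/Q_A) = -12 × (37.38/1554.16) ≈ -0.289.

-0.289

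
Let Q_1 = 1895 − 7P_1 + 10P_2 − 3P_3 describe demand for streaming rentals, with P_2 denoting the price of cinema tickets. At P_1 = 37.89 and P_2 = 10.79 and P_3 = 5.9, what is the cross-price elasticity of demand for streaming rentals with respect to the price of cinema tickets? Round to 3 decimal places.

0.063

At P_1 = 37.89 and P_2 = 10.79 and P_3 = 5.9: Q_1 = 1719.97.
∂Q_1/∂P_2 = 10.
ε = (∂Q_1/∂P_2)(P_2/Q_1) = 10 × (10.79/1719.97) ≈ 0.063.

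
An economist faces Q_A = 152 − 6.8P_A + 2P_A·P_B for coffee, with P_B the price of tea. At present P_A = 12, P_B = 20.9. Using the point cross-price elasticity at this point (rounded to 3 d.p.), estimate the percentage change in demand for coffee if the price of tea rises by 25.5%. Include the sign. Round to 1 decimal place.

22.4%

At P_A = 12, P_B = 20.9: Q_A = 572.
∂Q_A/∂P_B = 2P_A = 24.0000.
ε = (∂Q_A/∂P_B)(P_B/Q_A) = 24.0000 × 20.9/572 ≈ 0.877.
%ΔQ_A ≈ ε × %ΔP_B = 0.877 × (25.5%) = 22.4%.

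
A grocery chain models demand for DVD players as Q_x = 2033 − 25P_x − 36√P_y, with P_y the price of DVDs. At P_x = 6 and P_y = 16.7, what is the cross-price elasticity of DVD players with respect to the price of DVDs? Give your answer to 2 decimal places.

-0.04

At P_x = 6 and P_y = 16.7: Q_x = 1735.884.
∂Q_x/∂P_y = -36/(2√P_y) = -36/(2√16.7) = -4.4047.
ε = (∂Q_x/∂P_y)(P_y/Q_x) = -4.4047 × (16.7/1735.884) ≈ -0.04.
ε < 0: complements.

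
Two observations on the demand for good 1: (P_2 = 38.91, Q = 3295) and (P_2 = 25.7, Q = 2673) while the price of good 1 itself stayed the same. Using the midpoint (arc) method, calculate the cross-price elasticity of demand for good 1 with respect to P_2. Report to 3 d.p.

0.510

ΔQ_1 = 2673 − 3295 = -622; ΔP_2 = 25.7 − 38.91 = -13.21.
Midpoints: Q̄_1 = 2984.0, P̄_2 = 32.30.
ε = (ΔQ_1/Q̄_1)/(ΔP_2/P̄_2) = (-622/2984.0)/(-13.21/32.30) ≈ 0.510.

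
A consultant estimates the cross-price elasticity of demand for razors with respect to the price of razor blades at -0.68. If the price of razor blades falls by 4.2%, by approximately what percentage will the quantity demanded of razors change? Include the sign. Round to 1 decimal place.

%ΔQ ≈ ε × %ΔP of razor blades = -0.68 × (-4.2%) = 2.9%.

2.9%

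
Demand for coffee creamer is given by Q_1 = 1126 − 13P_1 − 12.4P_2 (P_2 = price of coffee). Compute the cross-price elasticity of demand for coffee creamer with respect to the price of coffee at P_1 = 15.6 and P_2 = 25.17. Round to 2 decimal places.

-0.51

At P_1 = 15.6 and P_2 = 25.17: Q_1 = 611.092.
∂Q_1/∂P_2 = -12.4.
ε = (∂Q_1/∂P_2)(P_2/Q_1) = -12.4 × (25.17/611.092) ≈ -0.51.
Since ε < 0, coffee creamer and coffee are complements.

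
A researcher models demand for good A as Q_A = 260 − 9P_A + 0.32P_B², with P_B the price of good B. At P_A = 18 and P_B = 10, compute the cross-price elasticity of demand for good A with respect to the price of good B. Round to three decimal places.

0.492

At P_A = 18 and P_B = 10: Q_A = 130.
∂Q_A/∂P_B = 0.64P_B = 0.64(10) = 6.4000.
ε = (∂Q_A/∂P_B)(P_B/Q_A) = 6.4000 × (10/130) ≈ 0.492.
ε > 0: substitutes.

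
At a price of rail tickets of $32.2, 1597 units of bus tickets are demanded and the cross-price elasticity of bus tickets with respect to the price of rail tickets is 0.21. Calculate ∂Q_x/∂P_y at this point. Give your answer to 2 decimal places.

ε = (∂Q_x/∂P_y)·(P_y/Q_x) ⇒ ∂Q_x/∂P_y = ε·Q_x/P_y = 0.21 × 1597/32.2 ≈ 10.42.

10.42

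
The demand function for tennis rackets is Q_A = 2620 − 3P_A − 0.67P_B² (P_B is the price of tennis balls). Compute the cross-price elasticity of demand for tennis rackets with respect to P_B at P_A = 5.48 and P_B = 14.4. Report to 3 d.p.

At P_A = 5.48 and P_B = 14.4: Q_A = 2464.629.
∂Q_A/∂P_B = -1.34P_B = -1.34(14.4) = -19.2960.
ε = (∂Q_A/∂P_B)(P_B/Q_A) = -19.2960 × (14.4/2464.629) ≈ -0.113.

-0.113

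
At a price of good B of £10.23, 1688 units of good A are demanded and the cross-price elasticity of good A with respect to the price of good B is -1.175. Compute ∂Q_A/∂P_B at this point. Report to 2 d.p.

ε = (∂Q_A/∂P_B)·(P_B/Q_A) ⇒ ∂Q_A/∂P_B = ε·Q_A/P_B = -1.175 × 1688/10.23 ≈ -193.88.

-193.88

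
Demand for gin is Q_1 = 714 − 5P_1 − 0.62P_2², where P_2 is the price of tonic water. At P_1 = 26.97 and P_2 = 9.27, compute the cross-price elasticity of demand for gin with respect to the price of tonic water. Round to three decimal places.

-0.203

At P_1 = 26.97 and P_2 = 9.27: Q_1 = 525.872.
∂Q_1/∂P_2 = -1.24P_2 = -1.24(9.27) = -11.4948.
ε = (∂Q_1/∂P_2)(P_2/Q_1) = -11.4948 × (9.27/525.872) ≈ -0.203.
ε < 0: complements.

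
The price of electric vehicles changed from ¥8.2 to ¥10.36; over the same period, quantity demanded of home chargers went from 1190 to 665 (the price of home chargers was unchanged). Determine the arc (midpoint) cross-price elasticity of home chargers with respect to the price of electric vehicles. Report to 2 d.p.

ΔQ_A = 665 − 1190 = -525; ΔP_B = 10.36 − 8.2 = 2.16.
Midpoints: Q̄_A = 927.5, P̄_B = 9.28.
ε = (ΔQ_A/Q̄_A)/(ΔP_B/P̄_B) = (-525/927.5)/(2.16/9.28) ≈ -2.43.
ε < 0: home chargers and electric vehicles are complements.

-2.43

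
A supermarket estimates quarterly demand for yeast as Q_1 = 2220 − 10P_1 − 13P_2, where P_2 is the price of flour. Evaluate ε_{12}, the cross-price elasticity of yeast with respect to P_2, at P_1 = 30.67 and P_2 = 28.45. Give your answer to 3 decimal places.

At P_1 = 30.67 and P_2 = 28.45: Q_1 = 1543.45.
∂Q_1/∂P_2 = -13.
ε = (∂Q_1/∂P_2)(P_2/Q_1) = -13 × (28.45/1543.45) ≈ -0.240.
Since ε < 0, yeast and flour are complements.

-0.240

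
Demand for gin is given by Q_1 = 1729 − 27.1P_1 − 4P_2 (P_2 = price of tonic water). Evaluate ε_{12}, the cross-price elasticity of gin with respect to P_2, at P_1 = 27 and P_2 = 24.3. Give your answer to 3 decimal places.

At P_1 = 27 and P_2 = 24.3: Q_1 = 900.1.
∂Q_1/∂P_2 = -4.
ε = (∂Q_1/∂P_2)(P_2/Q_1) = -4 × (24.3/900.1) ≈ -0.108.

-0.108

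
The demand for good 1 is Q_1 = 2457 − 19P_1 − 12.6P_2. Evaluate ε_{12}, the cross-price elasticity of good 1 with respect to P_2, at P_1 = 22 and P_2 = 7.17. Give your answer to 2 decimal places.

At P_1 = 22 and P_2 = 7.17: Q_1 = 1948.658.
∂Q_1/∂P_2 = -12.6.
ε = (∂Q_1/∂P_2)(P_2/Q_1) = -12.6 × (7.17/1948.658) ≈ -0.05.

-0.05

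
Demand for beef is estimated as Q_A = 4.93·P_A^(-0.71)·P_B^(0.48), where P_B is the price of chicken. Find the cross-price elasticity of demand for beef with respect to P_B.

0.48

In a log-linear (constant-elasticity) demand function, the coefficient on the exponent of P_B is the cross-price elasticity.
ε = 0.48. Positive, so beef and chicken are substitutes.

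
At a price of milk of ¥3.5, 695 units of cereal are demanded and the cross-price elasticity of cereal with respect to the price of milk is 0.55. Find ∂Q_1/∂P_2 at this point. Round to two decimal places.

ε = (∂Q_1/∂P_2)·(P_2/Q_1) ⇒ ∂Q_1/∂P_2 = ε·Q_1/P_2 = 0.55 × 695/3.5 ≈ 109.21.

109.21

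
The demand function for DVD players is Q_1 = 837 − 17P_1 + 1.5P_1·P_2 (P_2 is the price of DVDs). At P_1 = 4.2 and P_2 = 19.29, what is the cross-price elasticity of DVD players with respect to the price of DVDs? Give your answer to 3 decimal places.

At P_1 = 4.2 and P_2 = 19.29: Q_1 = 887.127.
∂Q_1/∂P_2 = 1.5P_1 = 1.5(4.2) = 6.3000.
ε = (∂Q_1/∂P_2)(P_2/Q_1) = 6.3000 × (19.29/887.127) ≈ 0.137.

0.137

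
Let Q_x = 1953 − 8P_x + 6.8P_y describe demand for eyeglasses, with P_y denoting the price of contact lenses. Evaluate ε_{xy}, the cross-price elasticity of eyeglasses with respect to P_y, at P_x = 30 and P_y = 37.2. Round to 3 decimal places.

0.129

At P_x = 30 and P_y = 37.2: Q_x = 1965.96.
∂Q_x/∂P_y = 6.8.
ε = (∂Q_x/∂P_y)(P_y/Q_x) = 6.8 × (37.2/1965.96) ≈ 0.129.
Since ε > 0, eyeglasses and contact lenses are substitutes.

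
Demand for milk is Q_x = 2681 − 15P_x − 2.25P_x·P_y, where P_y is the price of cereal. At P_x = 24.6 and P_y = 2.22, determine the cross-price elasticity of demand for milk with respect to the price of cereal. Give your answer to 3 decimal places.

At P_x = 24.6 and P_y = 2.22: Q_x = 2189.123.
∂Q_x/∂P_y = -2.25P_x = -2.25(24.6) = -55.3500.
ε = (∂Q_x/∂P_y)(P_y/Q_x) = -55.3500 × (2.22/2189.123) ≈ -0.056.
ε < 0: complements.

-0.056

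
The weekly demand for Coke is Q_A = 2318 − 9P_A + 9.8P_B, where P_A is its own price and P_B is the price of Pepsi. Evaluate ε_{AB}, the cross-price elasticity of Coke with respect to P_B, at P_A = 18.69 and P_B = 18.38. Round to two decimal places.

0.08

At P_A = 18.69 and P_B = 18.38: Q_A = 2329.914.
∂Q_A/∂P_B = 9.8.
ε = (∂Q_A/∂P_B)(P_B/Q_A) = 9.8 × (18.38/2329.914) ≈ 0.08.
Since ε > 0, Coke and Pepsi are substitutes.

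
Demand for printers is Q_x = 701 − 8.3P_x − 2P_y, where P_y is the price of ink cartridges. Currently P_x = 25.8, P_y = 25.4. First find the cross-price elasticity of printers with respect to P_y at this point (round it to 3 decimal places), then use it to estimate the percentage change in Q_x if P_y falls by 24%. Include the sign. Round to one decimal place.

At P_x = 25.8, P_y = 25.4: Q_x = 436.06.
∂Q_x/∂P_y = -2.
ε = (∂Q_x/∂P_y)(P_y/Q_x) = -2.0000 × 25.4/436.06 ≈ -0.116.
%ΔQ_x ≈ ε × %ΔP_y = -0.116 × (-24%) = 2.8%.

2.8%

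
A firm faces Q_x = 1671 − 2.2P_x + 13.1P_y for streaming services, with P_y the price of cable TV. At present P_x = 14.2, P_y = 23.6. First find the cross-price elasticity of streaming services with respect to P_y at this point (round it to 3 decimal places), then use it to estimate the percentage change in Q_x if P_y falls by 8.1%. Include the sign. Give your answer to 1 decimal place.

-1.3%

At P_x = 14.2, P_y = 23.6: Q_x = 1948.92.
∂Q_x/∂P_y = 13.1.
ε = (∂Q_x/∂P_y)(P_y/Q_x) = 13.1000 × 23.6/1948.92 ≈ 0.159.
%ΔQ_x ≈ ε × %ΔP_y = 0.159 × (-8.1%) = -1.3%.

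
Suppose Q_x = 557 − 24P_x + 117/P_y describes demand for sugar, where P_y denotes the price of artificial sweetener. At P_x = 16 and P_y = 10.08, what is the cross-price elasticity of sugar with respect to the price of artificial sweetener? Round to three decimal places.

-0.063

At P_x = 16 and P_y = 10.08: Q_x = 184.607.
∂Q_x/∂P_y = −117/P_y² = -1.1515.
ε = (∂Q_x/∂P_y)(P_y/Q_x) = -1.1515 × (10.08/184.607) ≈ -0.063.
ε < 0: complements.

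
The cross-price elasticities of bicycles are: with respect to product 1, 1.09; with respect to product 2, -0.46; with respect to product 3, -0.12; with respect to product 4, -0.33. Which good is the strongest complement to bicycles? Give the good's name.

Complements have ε < 0. The most negative value is -0.46 (product 2).

product 2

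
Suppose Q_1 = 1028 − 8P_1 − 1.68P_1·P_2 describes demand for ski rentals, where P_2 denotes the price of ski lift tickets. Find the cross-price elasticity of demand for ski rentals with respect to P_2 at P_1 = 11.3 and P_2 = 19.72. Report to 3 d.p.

-0.665

At P_1 = 11.3 and P_2 = 19.72: Q_1 = 563.236.
∂Q_1/∂P_2 = -1.68P_1 = -1.68(11.3) = -18.9840.
ε = (∂Q_1/∂P_2)(P_2/Q_1) = -18.9840 × (19.72/563.236) ≈ -0.665.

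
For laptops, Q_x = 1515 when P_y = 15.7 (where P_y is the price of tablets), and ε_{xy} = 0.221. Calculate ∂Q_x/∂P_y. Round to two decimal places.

ε = (∂Q_x/∂P_y)·(P_y/Q_x) ⇒ ∂Q_x/∂P_y = ε·Q_x/P_y = 0.221 × 1515/15.7 ≈ 21.33.

21.33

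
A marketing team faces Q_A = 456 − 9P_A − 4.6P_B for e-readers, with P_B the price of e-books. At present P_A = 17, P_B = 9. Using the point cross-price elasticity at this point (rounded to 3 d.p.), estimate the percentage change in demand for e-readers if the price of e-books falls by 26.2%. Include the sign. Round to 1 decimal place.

4.1%

At P_A = 17, P_B = 9: Q_A = 261.6.
∂Q_A/∂P_B = -4.6.
ε = (∂Q_A/∂P_B)(P_B/Q_A) = -4.6000 × 9/261.6 ≈ -0.158.
%ΔQ_A ≈ ε × %ΔP_B = -0.158 × (-26.2%) = 4.1%.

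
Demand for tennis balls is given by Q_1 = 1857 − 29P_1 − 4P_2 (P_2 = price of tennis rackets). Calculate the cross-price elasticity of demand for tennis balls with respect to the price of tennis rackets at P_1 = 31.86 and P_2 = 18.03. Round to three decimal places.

At P_1 = 31.86 and P_2 = 18.03: Q_1 = 860.94.
∂Q_1/∂P_2 = -4.
ε = (∂Q_1/∂P_2)(P_2/Q_1) = -4 × (18.03/860.94) ≈ -0.084.

-0.084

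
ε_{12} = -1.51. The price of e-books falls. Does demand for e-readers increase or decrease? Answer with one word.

increase

ε < 0 and the price of e-books falls, so the quantity of e-readers moves in the opposite direction: it increases.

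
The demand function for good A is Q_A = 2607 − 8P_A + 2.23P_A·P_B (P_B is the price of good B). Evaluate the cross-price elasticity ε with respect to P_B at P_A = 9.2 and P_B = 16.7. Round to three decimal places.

At P_A = 9.2 and P_B = 16.7: Q_A = 2876.017.
∂Q_A/∂P_B = 2.23P_A = 2.23(9.2) = 20.5160.
ε = (∂Q_A/∂P_B)(P_B/Q_A) = 20.5160 × (16.7/2876.017) ≈ 0.119.

0.119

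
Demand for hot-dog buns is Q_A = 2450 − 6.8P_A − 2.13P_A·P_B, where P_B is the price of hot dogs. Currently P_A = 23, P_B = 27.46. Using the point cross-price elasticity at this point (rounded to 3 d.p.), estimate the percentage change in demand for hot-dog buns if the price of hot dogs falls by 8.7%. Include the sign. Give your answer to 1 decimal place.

At P_A = 23, P_B = 27.46: Q_A = 948.335.
∂Q_A/∂P_B = -2.13P_A = -48.9900.
ε = (∂Q_A/∂P_B)(P_B/Q_A) = -48.9900 × 27.46/948.335 ≈ -1.419.
%ΔQ_A ≈ ε × %ΔP_B = -1.419 × (-8.7%) = 12.3%.

12.3%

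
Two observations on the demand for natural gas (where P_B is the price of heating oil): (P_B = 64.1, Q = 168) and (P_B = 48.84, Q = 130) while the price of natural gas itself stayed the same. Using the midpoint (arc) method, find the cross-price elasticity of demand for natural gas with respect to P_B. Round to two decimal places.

ΔQ_A = 130 − 168 = -38; ΔP_B = 48.84 − 64.1 = -15.26.
Midpoints: Q̄_A = 149.0, P̄_B = 56.47.
ε = (ΔQ_A/Q̄_A)/(ΔP_B/P̄_B) = (-38/149.0)/(-15.26/56.47) ≈ 0.94.
ε > 0: natural gas and heating oil are substitutes.

0.94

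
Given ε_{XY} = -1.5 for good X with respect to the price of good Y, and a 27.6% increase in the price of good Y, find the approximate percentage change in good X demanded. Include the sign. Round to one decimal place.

-41.4%

%ΔQ ≈ ε × %ΔP of good Y = -1.5 × (27.6%) = -41.4%.
Demand for good X falls by about 41.4%.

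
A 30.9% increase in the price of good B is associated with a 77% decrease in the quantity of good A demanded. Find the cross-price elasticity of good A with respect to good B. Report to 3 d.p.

ε = (%ΔQ of good A) / (%ΔP of good B) = (-77%) / (30.9%) ≈ -2.492.

-2.492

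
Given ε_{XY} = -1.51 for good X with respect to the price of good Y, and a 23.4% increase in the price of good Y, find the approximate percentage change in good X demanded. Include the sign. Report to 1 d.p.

-35.3%

%ΔQ ≈ ε × %ΔP of good Y = -1.51 × (23.4%) = -35.3%.
Demand for good X falls by about 35.3%.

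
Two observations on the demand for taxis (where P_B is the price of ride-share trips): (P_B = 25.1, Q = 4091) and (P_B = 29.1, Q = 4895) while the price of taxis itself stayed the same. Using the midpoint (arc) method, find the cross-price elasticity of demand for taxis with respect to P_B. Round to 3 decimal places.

1.212

ΔQ_A = 4895 − 4091 = 804; ΔP_B = 29.1 − 25.1 = 4.
Midpoints: Q̄_A = 4493.0, P̄_B = 27.10.
ε = (ΔQ_A/Q̄_A)/(ΔP_B/P̄_B) = (804/4493.0)/(4/27.10) ≈ 1.212.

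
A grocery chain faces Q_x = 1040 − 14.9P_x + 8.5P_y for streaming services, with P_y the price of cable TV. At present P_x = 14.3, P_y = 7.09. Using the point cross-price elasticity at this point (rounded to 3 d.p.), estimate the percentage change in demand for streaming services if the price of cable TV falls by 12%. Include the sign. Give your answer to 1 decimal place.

-0.8%

At P_x = 14.3, P_y = 7.09: Q_x = 887.195.
∂Q_x/∂P_y = 8.5.
ε = (∂Q_x/∂P_y)(P_y/Q_x) = 8.5000 × 7.09/887.195 ≈ 0.068.
%ΔQ_x ≈ ε × %ΔP_y = 0.068 × (-12%) = -0.8%.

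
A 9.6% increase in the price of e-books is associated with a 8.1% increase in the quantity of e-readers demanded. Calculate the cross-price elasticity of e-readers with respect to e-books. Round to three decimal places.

ε = (%ΔQ of e-readers) / (%ΔP of e-books) = (8.1%) / (9.6%) ≈ 0.844.
Positive cross-price elasticity: substitutes.

0.844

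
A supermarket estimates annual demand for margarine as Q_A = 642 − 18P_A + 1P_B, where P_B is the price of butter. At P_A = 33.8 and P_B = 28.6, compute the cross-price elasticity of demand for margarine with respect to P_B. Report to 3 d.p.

0.460

At P_A = 33.8 and P_B = 28.6: Q_A = 62.2.
∂Q_A/∂P_B = 1.
ε = (∂Q_A/∂P_B)(P_B/Q_A) = 1 × (28.6/62.2) ≈ 0.460.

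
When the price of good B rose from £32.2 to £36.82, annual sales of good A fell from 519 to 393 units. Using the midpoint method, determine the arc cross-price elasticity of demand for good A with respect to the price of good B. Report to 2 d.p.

ΔQ_A = 393 − 519 = -126; ΔP_B = 36.82 − 32.2 = 4.62.
Midpoints: Q̄_A = 456.0, P̄_B = 34.51.
ε = (ΔQ_A/Q̄_A)/(ΔP_B/P̄_B) = (-126/456.0)/(4.62/34.51) ≈ -2.06.

-2.06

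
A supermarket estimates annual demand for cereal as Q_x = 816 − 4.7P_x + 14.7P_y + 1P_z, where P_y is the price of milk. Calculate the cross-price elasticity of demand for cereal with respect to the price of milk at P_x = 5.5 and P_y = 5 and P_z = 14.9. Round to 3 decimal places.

At P_x = 5.5 and P_y = 5 and P_z = 14.9: Q_x = 878.55.
∂Q_x/∂P_y = 14.7.
ε = (∂Q_x/∂P_y)(P_y/Q_x) = 14.7 × (5/878.55) ≈ 0.084.
Since ε > 0, cereal and milk are substitutes.

0.084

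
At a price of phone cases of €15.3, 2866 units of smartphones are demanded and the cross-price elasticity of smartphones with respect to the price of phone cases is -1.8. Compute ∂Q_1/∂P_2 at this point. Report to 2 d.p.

ε = (∂Q_1/∂P_2)·(P_2/Q_1) ⇒ ∂Q_1/∂P_2 = ε·Q_1/P_2 = -1.8 × 2866/15.3 ≈ -337.18.

-337.18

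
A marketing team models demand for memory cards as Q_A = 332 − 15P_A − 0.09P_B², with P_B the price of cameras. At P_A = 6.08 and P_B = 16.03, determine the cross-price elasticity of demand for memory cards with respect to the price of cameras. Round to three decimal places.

-0.212

At P_A = 6.08 and P_B = 16.03: Q_A = 217.674.
∂Q_A/∂P_B = -0.18P_B = -0.18(16.03) = -2.8854.
ε = (∂Q_A/∂P_B)(P_B/Q_A) = -2.8854 × (16.03/217.674) ≈ -0.212.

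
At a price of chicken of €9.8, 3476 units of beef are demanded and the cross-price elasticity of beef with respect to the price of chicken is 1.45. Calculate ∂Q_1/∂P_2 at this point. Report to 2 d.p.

ε = (∂Q_1/∂P_2)·(P_2/Q_1) ⇒ ∂Q_1/∂P_2 = ε·Q_1/P_2 = 1.45 × 3476/9.8 ≈ 514.31.

514.31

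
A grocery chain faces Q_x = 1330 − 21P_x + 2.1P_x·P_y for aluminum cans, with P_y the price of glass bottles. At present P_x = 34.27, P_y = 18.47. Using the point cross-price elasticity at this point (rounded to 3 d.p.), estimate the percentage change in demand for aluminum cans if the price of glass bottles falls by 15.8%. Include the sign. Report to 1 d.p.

At P_x = 34.27, P_y = 18.47: Q_x = 1939.560.
∂Q_x/∂P_y = 2.1P_x = 71.9670.
ε = (∂Q_x/∂P_y)(P_y/Q_x) = 71.9670 × 18.47/1939.560 ≈ 0.685.
%ΔQ_x ≈ ε × %ΔP_y = 0.685 × (-15.8%) = -10.8%.

-10.8%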